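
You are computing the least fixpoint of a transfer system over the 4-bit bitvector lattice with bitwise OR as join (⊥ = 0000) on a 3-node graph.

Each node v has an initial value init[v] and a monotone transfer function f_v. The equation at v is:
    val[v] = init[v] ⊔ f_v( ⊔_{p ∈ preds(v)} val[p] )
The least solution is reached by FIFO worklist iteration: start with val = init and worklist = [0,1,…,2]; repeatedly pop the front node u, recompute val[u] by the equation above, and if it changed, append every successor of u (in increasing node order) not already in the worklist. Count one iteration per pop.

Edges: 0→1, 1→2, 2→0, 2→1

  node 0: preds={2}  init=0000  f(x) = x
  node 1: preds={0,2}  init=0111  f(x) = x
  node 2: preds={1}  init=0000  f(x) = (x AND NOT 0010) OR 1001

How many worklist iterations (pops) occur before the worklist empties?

6

Worklist (6 pops):
  #1 pop 0: in=0000 → 0000 (no change)
  #2 pop 1: in=0000 → 0111 (no change)
  #3 pop 2: in=0111 → 1101 (was 0000); enqueue [0,1]
  #4 pop 0: in=1101 → 1101 (was 0000); enqueue []
  #5 pop 1: in=1101 → 1111 (was 0111); enqueue [2]
  #6 pop 2: in=1111 → 1101 (no change)

Fixpoint:
  val[0] = 1101
  val[1] = 1111
  val[2] = 1101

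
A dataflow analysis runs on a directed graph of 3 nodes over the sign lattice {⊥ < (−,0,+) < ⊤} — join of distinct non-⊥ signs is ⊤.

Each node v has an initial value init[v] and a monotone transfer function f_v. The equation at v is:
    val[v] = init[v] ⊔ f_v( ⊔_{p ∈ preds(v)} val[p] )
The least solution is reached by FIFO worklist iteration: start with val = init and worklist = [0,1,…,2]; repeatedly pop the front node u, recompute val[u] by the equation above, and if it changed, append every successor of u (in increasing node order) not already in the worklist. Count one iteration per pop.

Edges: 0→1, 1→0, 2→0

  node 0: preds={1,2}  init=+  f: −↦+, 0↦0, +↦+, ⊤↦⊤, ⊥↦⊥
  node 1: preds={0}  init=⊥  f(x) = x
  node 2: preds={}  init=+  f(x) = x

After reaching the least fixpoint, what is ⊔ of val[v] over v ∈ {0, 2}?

+

Trace (4 dequeues):
  [1] u=0 | in + | out + | ==
  [2] u=1 | in + | out + | prev ⊥ | push {0}
  [3] u=2 | in ⊥ | out + | ==
  [4] u=0 | in + | out + | ==

Converged values:
  [0] +
  [1] +
  [2] +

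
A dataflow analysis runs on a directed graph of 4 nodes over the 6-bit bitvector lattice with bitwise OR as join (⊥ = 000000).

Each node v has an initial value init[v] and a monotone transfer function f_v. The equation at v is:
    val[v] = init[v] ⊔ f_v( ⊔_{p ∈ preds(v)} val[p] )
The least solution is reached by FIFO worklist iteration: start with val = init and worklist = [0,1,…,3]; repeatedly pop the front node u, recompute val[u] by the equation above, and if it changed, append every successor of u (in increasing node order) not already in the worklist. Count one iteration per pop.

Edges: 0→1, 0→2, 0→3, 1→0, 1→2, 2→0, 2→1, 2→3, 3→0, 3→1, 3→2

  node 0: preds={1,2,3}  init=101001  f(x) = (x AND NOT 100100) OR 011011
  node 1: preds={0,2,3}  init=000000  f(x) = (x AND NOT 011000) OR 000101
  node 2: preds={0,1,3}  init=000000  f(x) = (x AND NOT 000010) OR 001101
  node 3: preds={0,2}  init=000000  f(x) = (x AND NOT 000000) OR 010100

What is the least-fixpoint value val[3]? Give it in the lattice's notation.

Iteration log — 7 steps:
  step 1. node 0  ⊔preds=000000  new=111011  old=101001  +wl: 
  step 2. node 1  ⊔preds=111011  new=100111  old=000000  +wl: 0
  step 3. node 2  ⊔preds=111111  new=111101  old=000000  +wl: 1
  step 4. node 3  ⊔preds=111111  new=111111  old=000000  +wl: 2
  step 5. node 0  ⊔preds=111111  new=111011  stable
  step 6. node 1  ⊔preds=111111  new=100111  stable
  step 7. node 2  ⊔preds=111111  new=111101  stable

Least fixpoint reached:
  node 0: 111011
  node 1: 100111
  node 2: 111101
  node 3: 111111

111111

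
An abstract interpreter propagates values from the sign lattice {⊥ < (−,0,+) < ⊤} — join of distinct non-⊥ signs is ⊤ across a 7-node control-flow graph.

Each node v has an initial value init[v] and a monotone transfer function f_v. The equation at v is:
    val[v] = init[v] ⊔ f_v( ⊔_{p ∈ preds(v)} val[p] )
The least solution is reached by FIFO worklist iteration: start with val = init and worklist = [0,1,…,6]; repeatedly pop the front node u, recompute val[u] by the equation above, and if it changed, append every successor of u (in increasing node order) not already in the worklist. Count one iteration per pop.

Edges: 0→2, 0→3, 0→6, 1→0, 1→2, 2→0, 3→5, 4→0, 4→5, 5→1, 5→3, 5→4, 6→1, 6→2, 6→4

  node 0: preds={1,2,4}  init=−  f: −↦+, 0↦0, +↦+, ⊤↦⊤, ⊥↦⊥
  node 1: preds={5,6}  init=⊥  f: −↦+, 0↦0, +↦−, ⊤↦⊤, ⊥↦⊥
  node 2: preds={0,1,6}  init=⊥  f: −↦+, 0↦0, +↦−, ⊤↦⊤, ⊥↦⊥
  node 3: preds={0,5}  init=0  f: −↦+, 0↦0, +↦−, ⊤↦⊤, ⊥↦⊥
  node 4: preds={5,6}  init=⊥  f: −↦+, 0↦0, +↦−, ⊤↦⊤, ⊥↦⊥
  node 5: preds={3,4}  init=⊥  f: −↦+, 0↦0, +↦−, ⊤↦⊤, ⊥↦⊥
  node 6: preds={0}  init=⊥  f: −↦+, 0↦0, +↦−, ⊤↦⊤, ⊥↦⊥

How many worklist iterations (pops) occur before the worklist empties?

18

Trace (18 dequeues):
  [1] u=0 | in ⊥ | out − | ==
  [2] u=1 | in ⊥ | out ⊥ | ==
  [3] u=2 | in − | out + | prev ⊥ | push {0}
  [4] u=3 | in − | out ⊤ | prev 0 | push {}
  [5] u=4 | in ⊥ | out ⊥ | ==
  [6] u=5 | in ⊤ | out ⊤ | prev ⊥ | push {1,3,4}
  [7] u=6 | in − | out + | prev ⊥ | push {2}
  [8] u=0 | in + | out ⊤ | prev − | push {6}
  [9] u=1 | in ⊤ | out ⊤ | prev ⊥ | push {0}
  [10] u=3 | in ⊤ | out ⊤ | ==
  [11] u=4 | in ⊤ | out ⊤ | prev ⊥ | push {5}
  [12] u=2 | in ⊤ | out ⊤ | prev + | push {}
  [13] u=6 | in ⊤ | out ⊤ | prev + | push {1,2,4}
  [14] u=0 | in ⊤ | out ⊤ | ==
  [15] u=5 | in ⊤ | out ⊤ | ==
  [16] u=1 | in ⊤ | out ⊤ | ==
  [17] u=2 | in ⊤ | out ⊤ | ==
  [18] u=4 | in ⊤ | out ⊤ | ==

Converged values:
  [0] ⊤
  [1] ⊤
  [2] ⊤
  [3] ⊤
  [4] ⊤
  [5] ⊤
  [6] ⊤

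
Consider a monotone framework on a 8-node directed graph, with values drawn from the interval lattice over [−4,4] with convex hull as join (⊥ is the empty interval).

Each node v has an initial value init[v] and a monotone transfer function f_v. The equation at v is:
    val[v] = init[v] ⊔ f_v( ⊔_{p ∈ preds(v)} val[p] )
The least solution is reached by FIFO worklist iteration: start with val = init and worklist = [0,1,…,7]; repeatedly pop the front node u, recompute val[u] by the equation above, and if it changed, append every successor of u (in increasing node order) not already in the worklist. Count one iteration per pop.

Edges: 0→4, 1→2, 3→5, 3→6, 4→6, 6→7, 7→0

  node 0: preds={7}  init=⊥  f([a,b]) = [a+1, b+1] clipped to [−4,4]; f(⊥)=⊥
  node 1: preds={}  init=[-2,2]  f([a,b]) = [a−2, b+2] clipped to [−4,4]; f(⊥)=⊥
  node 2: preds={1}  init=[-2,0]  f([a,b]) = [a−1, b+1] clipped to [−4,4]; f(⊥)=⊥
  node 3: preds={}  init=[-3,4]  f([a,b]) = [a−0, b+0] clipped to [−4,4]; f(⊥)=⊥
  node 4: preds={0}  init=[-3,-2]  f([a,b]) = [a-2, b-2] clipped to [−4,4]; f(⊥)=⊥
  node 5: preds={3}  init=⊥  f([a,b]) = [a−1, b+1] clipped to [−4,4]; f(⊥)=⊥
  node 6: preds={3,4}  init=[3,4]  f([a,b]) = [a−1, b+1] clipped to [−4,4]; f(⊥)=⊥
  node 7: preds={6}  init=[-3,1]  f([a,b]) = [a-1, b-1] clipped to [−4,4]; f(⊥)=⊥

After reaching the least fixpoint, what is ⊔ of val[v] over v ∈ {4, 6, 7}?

[-4,4]

Worklist (11 pops):
  #1 pop 0: in=[-3,1] → [-2,2] (was ⊥); enqueue []
  #2 pop 1: in=⊥ → [-2,2] (no change)
  #3 pop 2: in=[-2,2] → [-3,3] (was [-2,0]); enqueue []
  #4 pop 3: in=⊥ → [-3,4] (no change)
  #5 pop 4: in=[-2,2] → [-4,0] (was [-3,-2]); enqueue []
  #6 pop 5: in=[-3,4] → [-4,4] (was ⊥); enqueue []
  #7 pop 6: in=[-4,4] → [-4,4] (was [3,4]); enqueue []
  #8 pop 7: in=[-4,4] → [-4,3] (was [-3,1]); enqueue [0]
  #9 pop 0: in=[-4,3] → [-3,4] (was [-2,2]); enqueue [4]
  #10 pop 4: in=[-3,4] → [-4,2] (was [-4,0]); enqueue [6]
  #11 pop 6: in=[-4,4] → [-4,4] (no change)

Fixpoint:
  val[0] = [-3,4]
  val[1] = [-2,2]
  val[2] = [-3,3]
  val[3] = [-3,4]
  val[4] = [-4,2]
  val[5] = [-4,4]
  val[6] = [-4,4]
  val[7] = [-4,3]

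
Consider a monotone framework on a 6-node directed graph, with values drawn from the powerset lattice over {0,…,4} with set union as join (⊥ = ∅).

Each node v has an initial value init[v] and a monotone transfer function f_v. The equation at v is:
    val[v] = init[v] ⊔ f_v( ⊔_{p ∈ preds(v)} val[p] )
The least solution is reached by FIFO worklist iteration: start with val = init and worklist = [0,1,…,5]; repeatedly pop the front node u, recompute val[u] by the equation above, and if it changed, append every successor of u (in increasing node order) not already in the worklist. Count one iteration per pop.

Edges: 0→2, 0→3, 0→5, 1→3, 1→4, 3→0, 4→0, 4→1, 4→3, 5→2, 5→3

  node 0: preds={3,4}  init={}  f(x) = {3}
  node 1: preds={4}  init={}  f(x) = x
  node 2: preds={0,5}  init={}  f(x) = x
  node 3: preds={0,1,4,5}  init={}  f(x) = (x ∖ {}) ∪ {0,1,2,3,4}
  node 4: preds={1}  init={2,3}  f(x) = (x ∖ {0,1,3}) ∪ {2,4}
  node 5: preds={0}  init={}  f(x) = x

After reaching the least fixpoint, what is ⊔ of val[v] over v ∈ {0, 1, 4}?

{2,3,4}

Iteration log — 11 steps:
  step 1. node 0  ⊔preds={2,3}  new={3}  old={}  +wl: 
  step 2. node 1  ⊔preds={2,3}  new={2,3}  old={}  +wl: 
  step 3. node 2  ⊔preds={3}  new={3}  old={}  +wl: 
  step 4. node 3  ⊔preds={2,3}  new={0,1,2,3,4}  old={}  +wl: 0
  step 5. node 4  ⊔preds={2,3}  new={2,3,4}  old={2,3}  +wl: 1,3
  step 6. node 5  ⊔preds={3}  new={3}  old={}  +wl: 2
  step 7. node 0  ⊔preds={0,1,2,3,4}  new={3}  stable
  step 8. node 1  ⊔preds={2,3,4}  new={2,3,4}  old={2,3}  +wl: 4
  step 9. node 3  ⊔preds={2,3,4}  new={0,1,2,3,4}  stable
  step 10. node 2  ⊔preds={3}  new={3}  stable
  step 11. node 4  ⊔preds={2,3,4}  new={2,3,4}  stable

Least fixpoint reached:
  node 0: {3}
  node 1: {2,3,4}
  node 2: {3}
  node 3: {0,1,2,3,4}
  node 4: {2,3,4}
  node 5: {3}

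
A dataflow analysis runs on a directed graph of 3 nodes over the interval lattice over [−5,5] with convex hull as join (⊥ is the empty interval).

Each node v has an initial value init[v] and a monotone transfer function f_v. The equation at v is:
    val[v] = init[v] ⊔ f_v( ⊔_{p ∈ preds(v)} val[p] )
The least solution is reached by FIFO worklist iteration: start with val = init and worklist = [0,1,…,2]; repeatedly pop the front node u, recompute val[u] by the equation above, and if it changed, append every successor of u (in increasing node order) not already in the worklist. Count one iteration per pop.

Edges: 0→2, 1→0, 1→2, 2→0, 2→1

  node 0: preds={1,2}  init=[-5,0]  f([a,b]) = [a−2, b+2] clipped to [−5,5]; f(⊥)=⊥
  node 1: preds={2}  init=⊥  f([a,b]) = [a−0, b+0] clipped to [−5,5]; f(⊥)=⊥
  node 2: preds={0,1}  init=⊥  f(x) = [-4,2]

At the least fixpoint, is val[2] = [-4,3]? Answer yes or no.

Trace (7 dequeues):
  [1] u=0 | in ⊥ | out [-5,0] | ==
  [2] u=1 | in ⊥ | out ⊥ | ==
  [3] u=2 | in [-5,0] | out [-4,2] | prev ⊥ | push {0,1}
  [4] u=0 | in [-4,2] | out [-5,4] | prev [-5,0] | push {2}
  [5] u=1 | in [-4,2] | out [-4,2] | prev ⊥ | push {0}
  [6] u=2 | in [-5,4] | out [-4,2] | ==
  [7] u=0 | in [-4,2] | out [-5,4] | ==

Converged values:
  [0] [-5,4]
  [1] [-4,2]
  [2] [-4,2]

no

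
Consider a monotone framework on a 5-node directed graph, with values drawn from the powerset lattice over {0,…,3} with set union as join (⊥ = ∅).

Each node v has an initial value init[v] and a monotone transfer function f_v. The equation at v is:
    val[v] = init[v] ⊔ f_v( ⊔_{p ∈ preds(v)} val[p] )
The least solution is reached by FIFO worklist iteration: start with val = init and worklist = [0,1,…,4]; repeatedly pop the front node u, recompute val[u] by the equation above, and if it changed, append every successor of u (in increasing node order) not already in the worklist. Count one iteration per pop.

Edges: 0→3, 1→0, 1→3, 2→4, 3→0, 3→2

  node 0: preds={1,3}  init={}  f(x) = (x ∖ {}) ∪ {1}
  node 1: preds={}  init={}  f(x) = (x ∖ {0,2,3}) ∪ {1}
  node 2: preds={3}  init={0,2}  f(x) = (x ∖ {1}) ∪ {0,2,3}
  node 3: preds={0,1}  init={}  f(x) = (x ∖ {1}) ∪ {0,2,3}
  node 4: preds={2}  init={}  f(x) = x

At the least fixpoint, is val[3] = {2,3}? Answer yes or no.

Iteration log — 8 steps:
  step 1. node 0  ⊔preds={}  new={1}  old={}  +wl: 
  step 2. node 1  ⊔preds={}  new={1}  old={}  +wl: 0
  step 3. node 2  ⊔preds={}  new={0,2,3}  old={0,2}  +wl: 
  step 4. node 3  ⊔preds={1}  new={0,2,3}  old={}  +wl: 2
  step 5. node 4  ⊔preds={0,2,3}  new={0,2,3}  old={}  +wl: 
  step 6. node 0  ⊔preds={0,1,2,3}  new={0,1,2,3}  old={1}  +wl: 3
  step 7. node 2  ⊔preds={0,2,3}  new={0,2,3}  stable
  step 8. node 3  ⊔preds={0,1,2,3}  new={0,2,3}  stable

Least fixpoint reached:
  node 0: {0,1,2,3}
  node 1: {1}
  node 2: {0,2,3}
  node 3: {0,2,3}
  node 4: {0,2,3}

no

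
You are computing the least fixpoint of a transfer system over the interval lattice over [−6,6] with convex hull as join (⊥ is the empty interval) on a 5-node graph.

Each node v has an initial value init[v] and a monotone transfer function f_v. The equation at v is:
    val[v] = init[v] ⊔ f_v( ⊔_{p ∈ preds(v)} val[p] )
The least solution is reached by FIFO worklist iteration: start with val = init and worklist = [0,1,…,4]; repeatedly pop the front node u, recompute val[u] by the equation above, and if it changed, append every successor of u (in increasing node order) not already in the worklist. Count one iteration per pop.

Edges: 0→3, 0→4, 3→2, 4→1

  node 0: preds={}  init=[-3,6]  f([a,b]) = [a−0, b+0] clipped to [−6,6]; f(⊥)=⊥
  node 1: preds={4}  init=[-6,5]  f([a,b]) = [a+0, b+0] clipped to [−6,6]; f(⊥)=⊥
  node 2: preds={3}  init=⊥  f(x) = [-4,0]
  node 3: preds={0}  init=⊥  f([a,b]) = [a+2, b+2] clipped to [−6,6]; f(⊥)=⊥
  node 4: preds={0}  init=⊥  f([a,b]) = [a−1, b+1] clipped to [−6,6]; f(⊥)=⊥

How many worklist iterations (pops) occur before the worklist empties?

7

Iteration log — 7 steps:
  step 1. node 0  ⊔preds=⊥  new=[-3,6]  stable
  step 2. node 1  ⊔preds=⊥  new=[-6,5]  stable
  step 3. node 2  ⊔preds=⊥  new=[-4,0]  old=⊥  +wl: 
  step 4. node 3  ⊔preds=[-3,6]  new=[-1,6]  old=⊥  +wl: 2
  step 5. node 4  ⊔preds=[-3,6]  new=[-4,6]  old=⊥  +wl: 1
  step 6. node 2  ⊔preds=[-1,6]  new=[-4,0]  stable
  step 7. node 1  ⊔preds=[-4,6]  new=[-6,6]  old=[-6,5]  +wl: 

Least fixpoint reached:
  node 0: [-3,6]
  node 1: [-6,6]
  node 2: [-4,0]
  node 3: [-1,6]
  node 4: [-4,6]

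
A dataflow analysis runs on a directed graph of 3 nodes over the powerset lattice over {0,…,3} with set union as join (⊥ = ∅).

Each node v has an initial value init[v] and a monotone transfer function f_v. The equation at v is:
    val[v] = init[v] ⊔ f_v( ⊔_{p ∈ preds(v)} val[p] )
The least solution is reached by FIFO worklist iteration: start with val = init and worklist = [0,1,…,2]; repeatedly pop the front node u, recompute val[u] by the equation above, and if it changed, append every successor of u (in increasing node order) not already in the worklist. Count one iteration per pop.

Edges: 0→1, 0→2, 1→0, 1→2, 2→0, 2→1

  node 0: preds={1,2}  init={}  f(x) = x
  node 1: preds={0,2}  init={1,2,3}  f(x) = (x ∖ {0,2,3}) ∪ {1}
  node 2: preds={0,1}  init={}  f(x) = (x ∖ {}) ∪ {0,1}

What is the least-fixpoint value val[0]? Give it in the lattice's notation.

Worklist (6 pops):
  #1 pop 0: in={1,2,3} → {1,2,3} (was {}); enqueue []
  #2 pop 1: in={1,2,3} → {1,2,3} (no change)
  #3 pop 2: in={1,2,3} → {0,1,2,3} (was {}); enqueue [0,1]
  #4 pop 0: in={0,1,2,3} → {0,1,2,3} (was {1,2,3}); enqueue [2]
  #5 pop 1: in={0,1,2,3} → {1,2,3} (no change)
  #6 pop 2: in={0,1,2,3} → {0,1,2,3} (no change)

Fixpoint:
  val[0] = {0,1,2,3}
  val[1] = {1,2,3}
  val[2] = {0,1,2,3}

{0,1,2,3}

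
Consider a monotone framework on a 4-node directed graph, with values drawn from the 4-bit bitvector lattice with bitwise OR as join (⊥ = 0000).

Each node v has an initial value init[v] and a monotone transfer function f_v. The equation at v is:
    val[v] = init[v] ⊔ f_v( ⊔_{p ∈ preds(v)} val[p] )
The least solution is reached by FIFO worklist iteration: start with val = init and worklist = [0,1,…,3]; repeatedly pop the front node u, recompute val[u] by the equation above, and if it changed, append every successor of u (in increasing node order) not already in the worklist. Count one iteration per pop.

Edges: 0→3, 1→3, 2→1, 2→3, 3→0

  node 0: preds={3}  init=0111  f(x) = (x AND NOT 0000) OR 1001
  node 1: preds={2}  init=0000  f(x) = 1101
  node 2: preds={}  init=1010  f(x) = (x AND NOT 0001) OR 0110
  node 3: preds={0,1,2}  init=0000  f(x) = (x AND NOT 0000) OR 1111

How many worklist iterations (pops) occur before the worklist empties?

Iteration log — 6 steps:
  step 1. node 0  ⊔preds=0000  new=1111  old=0111  +wl: 
  step 2. node 1  ⊔preds=1010  new=1101  old=0000  +wl: 
  step 3. node 2  ⊔preds=0000  new=1110  old=1010  +wl: 1
  step 4. node 3  ⊔preds=1111  new=1111  old=0000  +wl: 0
  step 5. node 1  ⊔preds=1110  new=1101  stable
  step 6. node 0  ⊔preds=1111  new=1111  stable

Least fixpoint reached:
  node 0: 1111
  node 1: 1101
  node 2: 1110
  node 3: 1111

6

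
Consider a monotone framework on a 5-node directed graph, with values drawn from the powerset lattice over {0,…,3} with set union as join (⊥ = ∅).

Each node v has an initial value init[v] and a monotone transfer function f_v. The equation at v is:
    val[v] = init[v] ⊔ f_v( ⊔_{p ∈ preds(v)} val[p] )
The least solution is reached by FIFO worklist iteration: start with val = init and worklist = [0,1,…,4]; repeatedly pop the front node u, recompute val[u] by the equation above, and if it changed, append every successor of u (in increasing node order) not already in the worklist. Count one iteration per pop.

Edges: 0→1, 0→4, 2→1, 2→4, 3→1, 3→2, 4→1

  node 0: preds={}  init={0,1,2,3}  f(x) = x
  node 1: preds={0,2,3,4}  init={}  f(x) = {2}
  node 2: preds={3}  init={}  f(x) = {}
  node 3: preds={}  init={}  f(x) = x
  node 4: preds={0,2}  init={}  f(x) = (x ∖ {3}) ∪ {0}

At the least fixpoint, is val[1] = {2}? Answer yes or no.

Iteration log — 6 steps:
  step 1. node 0  ⊔preds={}  new={0,1,2,3}  stable
  step 2. node 1  ⊔preds={0,1,2,3}  new={2}  old={}  +wl: 
  step 3. node 2  ⊔preds={}  new={}  stable
  step 4. node 3  ⊔preds={}  new={}  stable
  step 5. node 4  ⊔preds={0,1,2,3}  new={0,1,2}  old={}  +wl: 1
  step 6. node 1  ⊔preds={0,1,2,3}  new={2}  stable

Least fixpoint reached:
  node 0: {0,1,2,3}
  node 1: {2}
  node 2: {}
  node 3: {}
  node 4: {0,1,2}

yes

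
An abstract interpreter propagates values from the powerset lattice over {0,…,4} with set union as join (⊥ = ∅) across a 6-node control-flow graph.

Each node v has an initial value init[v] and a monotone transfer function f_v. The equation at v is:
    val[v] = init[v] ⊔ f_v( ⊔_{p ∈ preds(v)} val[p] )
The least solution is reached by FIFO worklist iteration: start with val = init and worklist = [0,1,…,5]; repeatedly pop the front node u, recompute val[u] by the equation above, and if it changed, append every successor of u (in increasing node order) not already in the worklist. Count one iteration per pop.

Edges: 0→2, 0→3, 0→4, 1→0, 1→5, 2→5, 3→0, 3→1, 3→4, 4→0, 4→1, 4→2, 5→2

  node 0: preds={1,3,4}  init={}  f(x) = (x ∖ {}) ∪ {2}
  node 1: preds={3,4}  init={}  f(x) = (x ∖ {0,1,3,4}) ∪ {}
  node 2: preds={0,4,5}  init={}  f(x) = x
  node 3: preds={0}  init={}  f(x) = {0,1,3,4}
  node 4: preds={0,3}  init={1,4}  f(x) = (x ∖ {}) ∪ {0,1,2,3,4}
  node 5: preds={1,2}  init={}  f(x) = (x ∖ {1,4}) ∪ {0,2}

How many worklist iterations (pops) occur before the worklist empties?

Worklist (14 pops):
  #1 pop 0: in={1,4} → {1,2,4} (was {}); enqueue []
  #2 pop 1: in={1,4} → {} (no change)
  #3 pop 2: in={1,2,4} → {1,2,4} (was {}); enqueue []
  #4 pop 3: in={1,2,4} → {0,1,3,4} (was {}); enqueue [0,1]
  #5 pop 4: in={0,1,2,3,4} → {0,1,2,3,4} (was {1,4}); enqueue [2]
  #6 pop 5: in={1,2,4} → {0,2} (was {}); enqueue []
  #7 pop 0: in={0,1,2,3,4} → {0,1,2,3,4} (was {1,2,4}); enqueue [3,4]
  #8 pop 1: in={0,1,2,3,4} → {2} (was {}); enqueue [0,5]
  #9 pop 2: in={0,1,2,3,4} → {0,1,2,3,4} (was {1,2,4}); enqueue []
  #10 pop 3: in={0,1,2,3,4} → {0,1,3,4} (no change)
  #11 pop 4: in={0,1,2,3,4} → {0,1,2,3,4} (no change)
  #12 pop 0: in={0,1,2,3,4} → {0,1,2,3,4} (no change)
  #13 pop 5: in={0,1,2,3,4} → {0,2,3} (was {0,2}); enqueue [2]
  #14 pop 2: in={0,1,2,3,4} → {0,1,2,3,4} (no change)

Fixpoint:
  val[0] = {0,1,2,3,4}
  val[1] = {2}
  val[2] = {0,1,2,3,4}
  val[3] = {0,1,3,4}
  val[4] = {0,1,2,3,4}
  val[5] = {0,2,3}

14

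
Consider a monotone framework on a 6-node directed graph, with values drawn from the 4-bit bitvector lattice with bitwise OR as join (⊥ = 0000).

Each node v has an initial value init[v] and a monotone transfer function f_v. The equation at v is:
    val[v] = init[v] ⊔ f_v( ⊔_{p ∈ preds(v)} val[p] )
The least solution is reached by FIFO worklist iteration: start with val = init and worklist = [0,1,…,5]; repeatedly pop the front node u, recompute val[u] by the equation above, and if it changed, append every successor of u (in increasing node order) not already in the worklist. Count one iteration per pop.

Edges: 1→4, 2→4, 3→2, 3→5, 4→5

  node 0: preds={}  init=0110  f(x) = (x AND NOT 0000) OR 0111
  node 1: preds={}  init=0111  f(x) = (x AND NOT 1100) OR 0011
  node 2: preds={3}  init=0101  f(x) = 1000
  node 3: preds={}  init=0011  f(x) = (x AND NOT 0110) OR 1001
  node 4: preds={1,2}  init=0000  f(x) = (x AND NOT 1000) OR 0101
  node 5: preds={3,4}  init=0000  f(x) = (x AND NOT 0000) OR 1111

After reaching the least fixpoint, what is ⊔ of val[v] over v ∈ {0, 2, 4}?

Iteration log — 7 steps:
  step 1. node 0  ⊔preds=0000  new=0111  old=0110  +wl: 
  step 2. node 1  ⊔preds=0000  new=0111  stable
  step 3. node 2  ⊔preds=0011  new=1101  old=0101  +wl: 
  step 4. node 3  ⊔preds=0000  new=1011  old=0011  +wl: 2
  step 5. node 4  ⊔preds=1111  new=0111  old=0000  +wl: 
  step 6. node 5  ⊔preds=1111  new=1111  old=0000  +wl: 
  step 7. node 2  ⊔preds=1011  new=1101  stable

Least fixpoint reached:
  node 0: 0111
  node 1: 0111
  node 2: 1101
  node 3: 1011
  node 4: 0111
  node 5: 1111

1111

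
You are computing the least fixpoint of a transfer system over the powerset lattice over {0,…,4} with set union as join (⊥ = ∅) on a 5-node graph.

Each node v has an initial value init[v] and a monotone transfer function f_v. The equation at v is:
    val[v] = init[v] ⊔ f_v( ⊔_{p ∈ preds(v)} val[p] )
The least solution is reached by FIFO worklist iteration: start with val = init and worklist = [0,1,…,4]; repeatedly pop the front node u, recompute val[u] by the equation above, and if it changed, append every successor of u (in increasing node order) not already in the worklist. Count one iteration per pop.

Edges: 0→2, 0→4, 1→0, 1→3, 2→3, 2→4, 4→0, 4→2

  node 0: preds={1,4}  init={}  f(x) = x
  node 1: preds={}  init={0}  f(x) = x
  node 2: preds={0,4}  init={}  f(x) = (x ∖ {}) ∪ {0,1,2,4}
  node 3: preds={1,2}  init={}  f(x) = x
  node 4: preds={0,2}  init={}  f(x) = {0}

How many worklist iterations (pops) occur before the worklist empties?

7

Trace (7 dequeues):
  [1] u=0 | in {0} | out {0} | prev {} | push {}
  [2] u=1 | in {} | out {0} | ==
  [3] u=2 | in {0} | out {0,1,2,4} | prev {} | push {}
  [4] u=3 | in {0,1,2,4} | out {0,1,2,4} | prev {} | push {}
  [5] u=4 | in {0,1,2,4} | out {0} | prev {} | push {0,2}
  [6] u=0 | in {0} | out {0} | ==
  [7] u=2 | in {0} | out {0,1,2,4} | ==

Converged values:
  [0] {0}
  [1] {0}
  [2] {0,1,2,4}
  [3] {0,1,2,4}
  [4] {0}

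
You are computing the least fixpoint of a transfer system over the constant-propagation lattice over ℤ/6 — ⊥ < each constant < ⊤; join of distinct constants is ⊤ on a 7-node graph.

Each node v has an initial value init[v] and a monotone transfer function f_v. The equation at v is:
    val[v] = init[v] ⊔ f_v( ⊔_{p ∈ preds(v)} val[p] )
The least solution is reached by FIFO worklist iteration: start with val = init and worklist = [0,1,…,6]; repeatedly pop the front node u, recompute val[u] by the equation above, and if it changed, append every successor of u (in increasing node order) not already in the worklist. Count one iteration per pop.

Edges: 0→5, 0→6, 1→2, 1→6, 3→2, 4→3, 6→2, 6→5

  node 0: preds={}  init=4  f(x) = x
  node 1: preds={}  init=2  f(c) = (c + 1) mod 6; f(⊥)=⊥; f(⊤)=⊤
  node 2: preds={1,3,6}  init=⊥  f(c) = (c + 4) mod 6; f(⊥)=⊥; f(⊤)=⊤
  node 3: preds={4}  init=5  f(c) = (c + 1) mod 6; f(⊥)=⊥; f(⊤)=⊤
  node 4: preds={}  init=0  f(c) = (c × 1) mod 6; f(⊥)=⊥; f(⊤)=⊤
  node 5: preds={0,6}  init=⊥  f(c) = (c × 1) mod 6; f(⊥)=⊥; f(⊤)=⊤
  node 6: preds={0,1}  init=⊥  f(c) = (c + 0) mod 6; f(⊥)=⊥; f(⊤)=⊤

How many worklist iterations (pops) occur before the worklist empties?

9

Worklist (9 pops):
  #1 pop 0: in=⊥ → 4 (no change)
  #2 pop 1: in=⊥ → 2 (no change)
  #3 pop 2: in=⊤ → ⊤ (was ⊥); enqueue []
  #4 pop 3: in=0 → ⊤ (was 5); enqueue [2]
  #5 pop 4: in=⊥ → 0 (no change)
  #6 pop 5: in=4 → 4 (was ⊥); enqueue []
  #7 pop 6: in=⊤ → ⊤ (was ⊥); enqueue [5]
  #8 pop 2: in=⊤ → ⊤ (no change)
  #9 pop 5: in=⊤ → ⊤ (was 4); enqueue []

Fixpoint:
  val[0] = 4
  val[1] = 2
  val[2] = ⊤
  val[3] = ⊤
  val[4] = 0
  val[5] = ⊤
  val[6] = ⊤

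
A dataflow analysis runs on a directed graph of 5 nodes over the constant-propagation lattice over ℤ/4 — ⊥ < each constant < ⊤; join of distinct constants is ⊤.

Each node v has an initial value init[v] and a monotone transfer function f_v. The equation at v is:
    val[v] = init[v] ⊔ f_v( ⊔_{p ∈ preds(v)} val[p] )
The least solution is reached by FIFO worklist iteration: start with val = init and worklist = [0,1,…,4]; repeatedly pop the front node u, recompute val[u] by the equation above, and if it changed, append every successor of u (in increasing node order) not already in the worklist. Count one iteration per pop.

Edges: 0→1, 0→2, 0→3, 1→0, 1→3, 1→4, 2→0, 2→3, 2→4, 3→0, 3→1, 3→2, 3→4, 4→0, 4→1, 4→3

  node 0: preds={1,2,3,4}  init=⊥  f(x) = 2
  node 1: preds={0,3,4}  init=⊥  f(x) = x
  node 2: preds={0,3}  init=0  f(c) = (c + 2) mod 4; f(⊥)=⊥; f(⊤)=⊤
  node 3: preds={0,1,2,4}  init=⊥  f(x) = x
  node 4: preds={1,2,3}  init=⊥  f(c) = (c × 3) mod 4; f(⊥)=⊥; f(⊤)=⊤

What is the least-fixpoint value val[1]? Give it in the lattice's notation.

⊤

Worklist (11 pops):
  #1 pop 0: in=0 → 2 (was ⊥); enqueue []
  #2 pop 1: in=2 → 2 (was ⊥); enqueue [0]
  #3 pop 2: in=2 → 0 (no change)
  #4 pop 3: in=⊤ → ⊤ (was ⊥); enqueue [1,2]
  #5 pop 4: in=⊤ → ⊤ (was ⊥); enqueue [3]
  #6 pop 0: in=⊤ → 2 (no change)
  #7 pop 1: in=⊤ → ⊤ (was 2); enqueue [0,4]
  #8 pop 2: in=⊤ → ⊤ (was 0); enqueue []
  #9 pop 3: in=⊤ → ⊤ (no change)
  #10 pop 0: in=⊤ → 2 (no change)
  #11 pop 4: in=⊤ → ⊤ (no change)

Fixpoint:
  val[0] = 2
  val[1] = ⊤
  val[2] = ⊤
  val[3] = ⊤
  val[4] = ⊤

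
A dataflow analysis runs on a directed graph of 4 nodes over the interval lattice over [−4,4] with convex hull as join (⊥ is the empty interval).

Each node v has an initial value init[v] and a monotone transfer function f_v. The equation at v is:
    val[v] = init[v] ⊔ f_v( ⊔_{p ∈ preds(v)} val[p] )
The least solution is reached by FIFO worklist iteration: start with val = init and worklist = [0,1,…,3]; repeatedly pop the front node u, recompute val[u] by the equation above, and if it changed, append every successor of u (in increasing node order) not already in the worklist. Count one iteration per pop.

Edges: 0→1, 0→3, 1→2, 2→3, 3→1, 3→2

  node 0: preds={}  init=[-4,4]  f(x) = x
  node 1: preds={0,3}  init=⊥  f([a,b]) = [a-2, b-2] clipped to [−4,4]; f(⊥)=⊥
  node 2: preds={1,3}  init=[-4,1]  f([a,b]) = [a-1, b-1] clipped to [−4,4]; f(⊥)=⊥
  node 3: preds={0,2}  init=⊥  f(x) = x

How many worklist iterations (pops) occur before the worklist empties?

Trace (7 dequeues):
  [1] u=0 | in ⊥ | out [-4,4] | ==
  [2] u=1 | in [-4,4] | out [-4,2] | prev ⊥ | push {}
  [3] u=2 | in [-4,2] | out [-4,1] | ==
  [4] u=3 | in [-4,4] | out [-4,4] | prev ⊥ | push {1,2}
  [5] u=1 | in [-4,4] | out [-4,2] | ==
  [6] u=2 | in [-4,4] | out [-4,3] | prev [-4,1] | push {3}
  [7] u=3 | in [-4,4] | out [-4,4] | ==

Converged values:
  [0] [-4,4]
  [1] [-4,2]
  [2] [-4,3]
  [3] [-4,4]

7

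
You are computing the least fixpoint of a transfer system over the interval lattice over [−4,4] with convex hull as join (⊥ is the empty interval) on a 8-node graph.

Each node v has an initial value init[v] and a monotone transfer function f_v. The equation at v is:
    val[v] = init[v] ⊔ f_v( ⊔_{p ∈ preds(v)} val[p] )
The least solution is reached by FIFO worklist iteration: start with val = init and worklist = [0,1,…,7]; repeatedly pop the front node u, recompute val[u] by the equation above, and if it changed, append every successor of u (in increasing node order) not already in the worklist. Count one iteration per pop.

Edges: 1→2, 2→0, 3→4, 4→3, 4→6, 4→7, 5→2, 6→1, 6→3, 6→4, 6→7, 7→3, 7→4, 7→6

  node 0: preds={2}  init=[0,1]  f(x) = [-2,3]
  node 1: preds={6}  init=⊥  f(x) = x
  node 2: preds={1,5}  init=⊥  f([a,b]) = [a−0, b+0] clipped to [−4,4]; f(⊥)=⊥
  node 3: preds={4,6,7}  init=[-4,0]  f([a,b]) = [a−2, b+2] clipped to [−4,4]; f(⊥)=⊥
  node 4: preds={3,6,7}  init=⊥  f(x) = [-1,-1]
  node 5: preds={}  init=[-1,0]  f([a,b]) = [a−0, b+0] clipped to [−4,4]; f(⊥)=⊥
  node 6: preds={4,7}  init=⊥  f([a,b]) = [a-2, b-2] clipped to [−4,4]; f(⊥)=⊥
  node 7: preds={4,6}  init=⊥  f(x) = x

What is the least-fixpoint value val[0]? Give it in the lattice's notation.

Iteration log — 24 steps:
  step 1. node 0  ⊔preds=⊥  new=[-2,3]  old=[0,1]  +wl: 
  step 2. node 1  ⊔preds=⊥  new=⊥  stable
  step 3. node 2  ⊔preds=[-1,0]  new=[-1,0]  old=⊥  +wl: 0
  step 4. node 3  ⊔preds=⊥  new=[-4,0]  stable
  step 5. node 4  ⊔preds=[-4,0]  new=[-1,-1]  old=⊥  +wl: 3
  step 6. node 5  ⊔preds=⊥  new=[-1,0]  stable
  step 7. node 6  ⊔preds=[-1,-1]  new=[-3,-3]  old=⊥  +wl: 1,4
  step 8. node 7  ⊔preds=[-3,-1]  new=[-3,-1]  old=⊥  +wl: 6
  step 9. node 0  ⊔preds=[-1,0]  new=[-2,3]  stable
  step 10. node 3  ⊔preds=[-3,-1]  new=[-4,1]  old=[-4,0]  +wl: 
  step 11. node 1  ⊔preds=[-3,-3]  new=[-3,-3]  old=⊥  +wl: 2
  step 12. node 4  ⊔preds=[-4,1]  new=[-1,-1]  stable
  step 13. node 6  ⊔preds=[-3,-1]  new=[-4,-3]  old=[-3,-3]  +wl: 1,3,4,7
  step 14. node 2  ⊔preds=[-3,0]  new=[-3,0]  old=[-1,0]  +wl: 0
  step 15. node 1  ⊔preds=[-4,-3]  new=[-4,-3]  old=[-3,-3]  +wl: 2
  step 16. node 3  ⊔preds=[-4,-1]  new=[-4,1]  stable
  step 17. node 4  ⊔preds=[-4,1]  new=[-1,-1]  stable
  step 18. node 7  ⊔preds=[-4,-1]  new=[-4,-1]  old=[-3,-1]  +wl: 3,4,6
  step 19. node 0  ⊔preds=[-3,0]  new=[-2,3]  stable
  step 20. node 2  ⊔preds=[-4,0]  new=[-4,0]  old=[-3,0]  +wl: 0
  step 21. node 3  ⊔preds=[-4,-1]  new=[-4,1]  stable
  step 22. node 4  ⊔preds=[-4,1]  new=[-1,-1]  stable
  step 23. node 6  ⊔preds=[-4,-1]  new=[-4,-3]  stable
  step 24. node 0  ⊔preds=[-4,0]  new=[-2,3]  stable

Least fixpoint reached:
  node 0: [-2,3]
  node 1: [-4,-3]
  node 2: [-4,0]
  node 3: [-4,1]
  node 4: [-1,-1]
  node 5: [-1,0]
  node 6: [-4,-3]
  node 7: [-4,-1]

[-2,3]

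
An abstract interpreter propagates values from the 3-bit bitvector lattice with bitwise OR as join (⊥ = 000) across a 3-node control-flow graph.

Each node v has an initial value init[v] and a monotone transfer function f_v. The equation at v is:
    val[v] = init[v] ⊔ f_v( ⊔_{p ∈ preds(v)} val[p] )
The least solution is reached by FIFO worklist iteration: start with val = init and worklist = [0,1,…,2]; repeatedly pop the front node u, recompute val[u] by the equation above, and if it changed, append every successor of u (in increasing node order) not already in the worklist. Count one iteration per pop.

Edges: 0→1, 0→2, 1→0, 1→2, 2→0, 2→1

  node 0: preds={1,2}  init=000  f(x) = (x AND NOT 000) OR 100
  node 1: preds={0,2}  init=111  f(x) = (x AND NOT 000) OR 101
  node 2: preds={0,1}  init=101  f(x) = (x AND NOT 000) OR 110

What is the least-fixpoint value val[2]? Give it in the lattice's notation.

Worklist (5 pops):
  #1 pop 0: in=111 → 111 (was 000); enqueue []
  #2 pop 1: in=111 → 111 (no change)
  #3 pop 2: in=111 → 111 (was 101); enqueue [0,1]
  #4 pop 0: in=111 → 111 (no change)
  #5 pop 1: in=111 → 111 (no change)

Fixpoint:
  val[0] = 111
  val[1] = 111
  val[2] = 111

111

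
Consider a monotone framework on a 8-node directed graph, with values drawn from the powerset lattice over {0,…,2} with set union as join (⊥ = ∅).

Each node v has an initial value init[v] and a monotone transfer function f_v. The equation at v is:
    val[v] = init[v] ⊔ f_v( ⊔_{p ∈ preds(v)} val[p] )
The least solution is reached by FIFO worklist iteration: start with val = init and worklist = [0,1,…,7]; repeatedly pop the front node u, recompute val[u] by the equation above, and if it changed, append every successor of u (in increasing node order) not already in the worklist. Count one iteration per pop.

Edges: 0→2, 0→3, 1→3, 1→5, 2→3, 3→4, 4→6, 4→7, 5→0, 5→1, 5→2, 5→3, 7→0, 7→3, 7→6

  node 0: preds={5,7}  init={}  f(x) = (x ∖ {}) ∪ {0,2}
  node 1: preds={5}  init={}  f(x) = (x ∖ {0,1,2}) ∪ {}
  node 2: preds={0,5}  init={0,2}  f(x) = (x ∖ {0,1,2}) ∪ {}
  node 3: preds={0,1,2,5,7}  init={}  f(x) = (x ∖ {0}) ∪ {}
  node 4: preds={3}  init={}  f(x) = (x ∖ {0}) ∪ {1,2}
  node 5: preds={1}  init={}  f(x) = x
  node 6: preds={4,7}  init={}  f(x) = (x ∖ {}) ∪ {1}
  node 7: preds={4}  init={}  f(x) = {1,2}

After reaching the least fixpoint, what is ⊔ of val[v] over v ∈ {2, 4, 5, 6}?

{0,1,2}

Worklist (13 pops):
  #1 pop 0: in={} → {0,2} (was {}); enqueue []
  #2 pop 1: in={} → {} (no change)
  #3 pop 2: in={0,2} → {0,2} (no change)
  #4 pop 3: in={0,2} → {2} (was {}); enqueue []
  #5 pop 4: in={2} → {1,2} (was {}); enqueue []
  #6 pop 5: in={} → {} (no change)
  #7 pop 6: in={1,2} → {1,2} (was {}); enqueue []
  #8 pop 7: in={1,2} → {1,2} (was {}); enqueue [0,3,6]
  #9 pop 0: in={1,2} → {0,1,2} (was {0,2}); enqueue [2]
  #10 pop 3: in={0,1,2} → {1,2} (was {2}); enqueue [4]
  #11 pop 6: in={1,2} → {1,2} (no change)
  #12 pop 2: in={0,1,2} → {0,2} (no change)
  #13 pop 4: in={1,2} → {1,2} (no change)

Fixpoint:
  val[0] = {0,1,2}
  val[1] = {}
  val[2] = {0,2}
  val[3] = {1,2}
  val[4] = {1,2}
  val[5] = {}
  val[6] = {1,2}
  val[7] = {1,2}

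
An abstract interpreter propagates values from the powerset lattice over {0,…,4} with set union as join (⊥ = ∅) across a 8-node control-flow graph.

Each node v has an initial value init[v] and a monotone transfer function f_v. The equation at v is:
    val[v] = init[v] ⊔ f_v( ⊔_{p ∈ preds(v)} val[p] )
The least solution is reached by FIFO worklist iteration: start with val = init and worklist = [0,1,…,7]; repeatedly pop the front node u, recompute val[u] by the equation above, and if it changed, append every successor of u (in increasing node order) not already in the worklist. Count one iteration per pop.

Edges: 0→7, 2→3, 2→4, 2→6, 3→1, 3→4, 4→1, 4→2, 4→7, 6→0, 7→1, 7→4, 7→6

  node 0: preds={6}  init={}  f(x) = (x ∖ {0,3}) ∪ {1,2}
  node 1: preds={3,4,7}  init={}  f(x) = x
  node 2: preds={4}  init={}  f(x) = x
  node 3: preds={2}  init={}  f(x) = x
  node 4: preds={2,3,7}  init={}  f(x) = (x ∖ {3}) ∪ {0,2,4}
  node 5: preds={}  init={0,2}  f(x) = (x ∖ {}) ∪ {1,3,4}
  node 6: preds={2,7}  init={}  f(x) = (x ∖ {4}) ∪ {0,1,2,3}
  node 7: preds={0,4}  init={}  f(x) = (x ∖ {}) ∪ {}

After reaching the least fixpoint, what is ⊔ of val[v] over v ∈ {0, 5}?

{0,1,2,3,4}

Worklist (22 pops):
  #1 pop 0: in={} → {1,2} (was {}); enqueue []
  #2 pop 1: in={} → {} (no change)
  #3 pop 2: in={} → {} (no change)
  #4 pop 3: in={} → {} (no change)
  #5 pop 4: in={} → {0,2,4} (was {}); enqueue [1,2]
  #6 pop 5: in={} → {0,1,2,3,4} (was {0,2}); enqueue []
  #7 pop 6: in={} → {0,1,2,3} (was {}); enqueue [0]
  #8 pop 7: in={0,1,2,4} → {0,1,2,4} (was {}); enqueue [4,6]
  #9 pop 1: in={0,1,2,4} → {0,1,2,4} (was {}); enqueue []
  #10 pop 2: in={0,2,4} → {0,2,4} (was {}); enqueue [3]
  #11 pop 0: in={0,1,2,3} → {1,2} (no change)
  #12 pop 4: in={0,1,2,4} → {0,1,2,4} (was {0,2,4}); enqueue [1,2,7]
  #13 pop 6: in={0,1,2,4} → {0,1,2,3} (no change)
  #14 pop 3: in={0,2,4} → {0,2,4} (was {}); enqueue [4]
  #15 pop 1: in={0,1,2,4} → {0,1,2,4} (no change)
  #16 pop 2: in={0,1,2,4} → {0,1,2,4} (was {0,2,4}); enqueue [3,6]
  #17 pop 7: in={0,1,2,4} → {0,1,2,4} (no change)
  #18 pop 4: in={0,1,2,4} → {0,1,2,4} (no change)
  #19 pop 3: in={0,1,2,4} → {0,1,2,4} (was {0,2,4}); enqueue [1,4]
  #20 pop 6: in={0,1,2,4} → {0,1,2,3} (no change)
  #21 pop 1: in={0,1,2,4} → {0,1,2,4} (no change)
  #22 pop 4: in={0,1,2,4} → {0,1,2,4} (no change)

Fixpoint:
  val[0] = {1,2}
  val[1] = {0,1,2,4}
  val[2] = {0,1,2,4}
  val[3] = {0,1,2,4}
  val[4] = {0,1,2,4}
  val[5] = {0,1,2,3,4}
  val[6] = {0,1,2,3}
  val[7] = {0,1,2,4}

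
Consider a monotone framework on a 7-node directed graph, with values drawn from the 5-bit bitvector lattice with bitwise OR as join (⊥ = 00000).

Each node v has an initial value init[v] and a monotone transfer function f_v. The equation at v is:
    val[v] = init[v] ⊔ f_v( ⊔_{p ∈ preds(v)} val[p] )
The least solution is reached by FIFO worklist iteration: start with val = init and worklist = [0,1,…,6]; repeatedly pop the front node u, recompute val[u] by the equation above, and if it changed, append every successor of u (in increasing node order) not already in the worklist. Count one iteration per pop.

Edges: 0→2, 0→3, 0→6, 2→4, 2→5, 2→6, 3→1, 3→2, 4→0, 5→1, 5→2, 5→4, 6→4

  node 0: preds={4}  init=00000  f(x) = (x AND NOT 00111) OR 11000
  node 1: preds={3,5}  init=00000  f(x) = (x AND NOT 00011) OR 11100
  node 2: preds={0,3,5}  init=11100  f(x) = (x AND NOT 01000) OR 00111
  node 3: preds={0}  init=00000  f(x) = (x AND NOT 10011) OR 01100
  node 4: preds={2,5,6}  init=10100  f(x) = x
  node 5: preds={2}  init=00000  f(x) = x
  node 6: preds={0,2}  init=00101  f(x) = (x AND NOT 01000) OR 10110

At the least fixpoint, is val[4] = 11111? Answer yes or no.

yes

Worklist (11 pops):
  #1 pop 0: in=10100 → 11000 (was 00000); enqueue []
  #2 pop 1: in=00000 → 11100 (was 00000); enqueue []
  #3 pop 2: in=11000 → 11111 (was 11100); enqueue []
  #4 pop 3: in=11000 → 01100 (was 00000); enqueue [1,2]
  #5 pop 4: in=11111 → 11111 (was 10100); enqueue [0]
  #6 pop 5: in=11111 → 11111 (was 00000); enqueue [4]
  #7 pop 6: in=11111 → 10111 (was 00101); enqueue []
  #8 pop 1: in=11111 → 11100 (no change)
  #9 pop 2: in=11111 → 11111 (no change)
  #10 pop 0: in=11111 → 11000 (no change)
  #11 pop 4: in=11111 → 11111 (no change)

Fixpoint:
  val[0] = 11000
  val[1] = 11100
  val[2] = 11111
  val[3] = 01100
  val[4] = 11111
  val[5] = 11111
  val[6] = 10111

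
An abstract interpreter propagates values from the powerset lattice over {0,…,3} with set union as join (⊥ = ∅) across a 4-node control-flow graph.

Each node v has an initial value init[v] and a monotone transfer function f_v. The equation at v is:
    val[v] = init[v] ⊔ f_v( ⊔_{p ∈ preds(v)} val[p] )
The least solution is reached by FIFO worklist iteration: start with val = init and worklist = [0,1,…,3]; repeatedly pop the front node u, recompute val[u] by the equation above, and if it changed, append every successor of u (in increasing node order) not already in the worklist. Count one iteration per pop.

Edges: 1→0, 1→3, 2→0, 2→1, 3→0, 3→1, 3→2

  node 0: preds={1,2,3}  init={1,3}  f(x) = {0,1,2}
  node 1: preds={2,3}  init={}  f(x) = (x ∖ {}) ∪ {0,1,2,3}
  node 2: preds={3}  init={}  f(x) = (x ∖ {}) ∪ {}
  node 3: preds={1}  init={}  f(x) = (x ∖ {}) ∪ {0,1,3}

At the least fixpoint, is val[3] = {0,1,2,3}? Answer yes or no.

yes

Worklist (9 pops):
  #1 pop 0: in={} → {0,1,2,3} (was {1,3}); enqueue []
  #2 pop 1: in={} → {0,1,2,3} (was {}); enqueue [0]
  #3 pop 2: in={} → {} (no change)
  #4 pop 3: in={0,1,2,3} → {0,1,2,3} (was {}); enqueue [1,2]
  #5 pop 0: in={0,1,2,3} → {0,1,2,3} (no change)
  #6 pop 1: in={0,1,2,3} → {0,1,2,3} (no change)
  #7 pop 2: in={0,1,2,3} → {0,1,2,3} (was {}); enqueue [0,1]
  #8 pop 0: in={0,1,2,3} → {0,1,2,3} (no change)
  #9 pop 1: in={0,1,2,3} → {0,1,2,3} (no change)

Fixpoint:
  val[0] = {0,1,2,3}
  val[1] = {0,1,2,3}
  val[2] = {0,1,2,3}
  val[3] = {0,1,2,3}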